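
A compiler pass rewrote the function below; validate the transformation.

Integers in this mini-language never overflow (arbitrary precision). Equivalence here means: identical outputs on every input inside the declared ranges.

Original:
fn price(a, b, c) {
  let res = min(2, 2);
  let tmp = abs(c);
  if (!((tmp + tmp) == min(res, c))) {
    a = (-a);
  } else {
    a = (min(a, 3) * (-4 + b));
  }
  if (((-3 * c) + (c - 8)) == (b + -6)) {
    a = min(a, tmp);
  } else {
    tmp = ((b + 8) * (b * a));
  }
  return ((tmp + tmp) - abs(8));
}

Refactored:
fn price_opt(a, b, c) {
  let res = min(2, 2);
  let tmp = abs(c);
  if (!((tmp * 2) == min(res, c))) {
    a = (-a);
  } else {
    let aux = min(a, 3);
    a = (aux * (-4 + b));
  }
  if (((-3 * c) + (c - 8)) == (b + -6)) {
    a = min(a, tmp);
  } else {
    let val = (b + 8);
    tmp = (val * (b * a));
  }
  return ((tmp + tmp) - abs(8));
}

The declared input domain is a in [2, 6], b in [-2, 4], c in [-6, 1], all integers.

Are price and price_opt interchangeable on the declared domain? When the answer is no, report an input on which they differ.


Changes here: statement counts differ, constant usage differs, arithmetic usage differs, local variable names differ; the full 280-point sweep finds no disagreement.
verdict: equivalent


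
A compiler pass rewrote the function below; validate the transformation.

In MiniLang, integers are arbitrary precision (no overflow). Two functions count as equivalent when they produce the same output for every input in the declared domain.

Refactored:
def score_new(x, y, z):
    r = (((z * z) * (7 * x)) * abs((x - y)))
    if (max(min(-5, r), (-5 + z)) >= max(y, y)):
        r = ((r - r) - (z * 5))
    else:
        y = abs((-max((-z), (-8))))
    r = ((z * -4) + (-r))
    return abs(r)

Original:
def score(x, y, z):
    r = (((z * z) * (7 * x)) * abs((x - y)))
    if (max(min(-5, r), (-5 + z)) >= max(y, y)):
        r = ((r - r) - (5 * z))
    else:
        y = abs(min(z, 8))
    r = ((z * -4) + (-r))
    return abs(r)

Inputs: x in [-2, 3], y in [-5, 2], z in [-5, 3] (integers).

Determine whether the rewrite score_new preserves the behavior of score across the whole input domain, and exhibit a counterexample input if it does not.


Although min/max/abs usage differs, 432/432 inputs agree.
verdict: equivalent


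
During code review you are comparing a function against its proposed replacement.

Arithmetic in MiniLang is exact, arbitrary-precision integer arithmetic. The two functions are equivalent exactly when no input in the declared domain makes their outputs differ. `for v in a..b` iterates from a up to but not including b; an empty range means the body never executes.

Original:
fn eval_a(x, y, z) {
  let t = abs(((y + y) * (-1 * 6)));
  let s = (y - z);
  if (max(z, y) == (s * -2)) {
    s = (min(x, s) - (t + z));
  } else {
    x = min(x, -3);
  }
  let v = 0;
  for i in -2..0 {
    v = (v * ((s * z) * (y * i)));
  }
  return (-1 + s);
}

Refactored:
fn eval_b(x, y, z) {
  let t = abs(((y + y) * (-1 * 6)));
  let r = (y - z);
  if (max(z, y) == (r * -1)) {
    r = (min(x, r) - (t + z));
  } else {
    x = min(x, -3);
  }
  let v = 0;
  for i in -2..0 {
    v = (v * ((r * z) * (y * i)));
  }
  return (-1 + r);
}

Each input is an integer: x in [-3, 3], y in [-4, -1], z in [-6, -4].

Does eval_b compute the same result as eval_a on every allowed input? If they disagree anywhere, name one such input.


These are not equivalent — on x=-3, y=-4, z=-6 the outputs split (-46 vs 1).
eval_a: t=48, then s=2, then (max(z, y) == (s * -2)) is true, then s=-45, then v=0, then (i=-2), then v=0, then (i=-1), then v=0, then returns -46
eval_b: t=48, then r=2, then (max(z, y) == (r * -1)) is false, then x=-3, then v=0, then (i=-2), then v=0, then (i=-1), then v=0, then returns 1
verdict: not equivalent; witness: x=-3, y=-4, z=-6


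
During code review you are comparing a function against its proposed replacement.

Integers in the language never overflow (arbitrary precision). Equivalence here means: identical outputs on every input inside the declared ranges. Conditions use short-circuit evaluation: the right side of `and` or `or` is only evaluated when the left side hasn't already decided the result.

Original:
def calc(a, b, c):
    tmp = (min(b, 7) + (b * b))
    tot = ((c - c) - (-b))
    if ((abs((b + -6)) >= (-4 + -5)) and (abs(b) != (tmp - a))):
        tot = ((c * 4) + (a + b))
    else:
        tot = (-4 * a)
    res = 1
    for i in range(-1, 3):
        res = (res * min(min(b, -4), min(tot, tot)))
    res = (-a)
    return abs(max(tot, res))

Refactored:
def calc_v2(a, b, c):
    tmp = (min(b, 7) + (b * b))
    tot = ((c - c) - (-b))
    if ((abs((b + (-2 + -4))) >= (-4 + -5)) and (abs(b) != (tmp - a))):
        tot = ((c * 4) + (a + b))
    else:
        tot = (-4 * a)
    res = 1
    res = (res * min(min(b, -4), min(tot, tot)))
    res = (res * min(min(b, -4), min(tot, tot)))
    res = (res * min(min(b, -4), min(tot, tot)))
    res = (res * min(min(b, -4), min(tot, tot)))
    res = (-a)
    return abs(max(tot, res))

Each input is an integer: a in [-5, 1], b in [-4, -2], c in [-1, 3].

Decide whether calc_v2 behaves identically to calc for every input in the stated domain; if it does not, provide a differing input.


Behavior is preserved: although arithmetic usage differs; local variable names differ; loop structure differs; min/max/abs usage differs; statement counts differ; constant usage differs, the outputs never diverge.
Spot check at a=-4, b=-3, c=-1 — calc: tmp=6, then tot=-3, then ((abs((b + -6)) >= (-4 + -5)) and (abs(b) != (tmp - a))) is true, then tot=-11, then res=1, then (i=-1), then res=-11, then (i=0), then res=121, then (i=1), then res=-1331, then (i=2), then res=14641, then res=4, then returns 4. calc_v2: tmp=6, then tot=-3, then ((abs((b + (-2 + -4))) >= (-4 + -5)) and (abs(b) != (tmp - a))) is true, then tot=-11, then res=1, then res=-11, then res=121, then res=-1331, then res=14641, then res=4, then returns 4. Both give 4.
An exhaustive pass over the 105 declared inputs shows identical outputs.
verdict: equivalent


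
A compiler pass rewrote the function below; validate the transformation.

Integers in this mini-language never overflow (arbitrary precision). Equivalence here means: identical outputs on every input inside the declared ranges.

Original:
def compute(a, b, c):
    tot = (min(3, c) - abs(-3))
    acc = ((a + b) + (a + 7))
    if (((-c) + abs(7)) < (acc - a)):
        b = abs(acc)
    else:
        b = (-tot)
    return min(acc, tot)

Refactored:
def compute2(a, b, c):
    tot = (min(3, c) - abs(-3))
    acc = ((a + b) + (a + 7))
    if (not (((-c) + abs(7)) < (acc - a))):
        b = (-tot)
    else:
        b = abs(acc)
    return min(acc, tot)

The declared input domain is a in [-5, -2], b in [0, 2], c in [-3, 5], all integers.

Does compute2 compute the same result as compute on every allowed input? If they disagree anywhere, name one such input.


Differences: boolean connective usage differs — yet all 108 inputs agree.
verdict: equivalent


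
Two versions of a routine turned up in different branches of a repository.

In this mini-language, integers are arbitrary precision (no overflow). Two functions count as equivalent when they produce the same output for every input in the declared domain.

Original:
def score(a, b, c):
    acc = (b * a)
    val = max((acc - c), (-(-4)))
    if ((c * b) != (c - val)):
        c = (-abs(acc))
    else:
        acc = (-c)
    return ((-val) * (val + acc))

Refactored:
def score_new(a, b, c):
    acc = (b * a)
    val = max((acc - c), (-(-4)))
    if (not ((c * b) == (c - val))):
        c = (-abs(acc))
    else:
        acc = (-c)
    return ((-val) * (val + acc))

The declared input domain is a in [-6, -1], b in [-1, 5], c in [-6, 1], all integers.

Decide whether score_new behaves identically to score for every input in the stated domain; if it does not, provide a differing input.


Changes here: boolean connective usage differs, and comparison usage differs; the full 336-point sweep finds no disagreement.
verdict: equivalent


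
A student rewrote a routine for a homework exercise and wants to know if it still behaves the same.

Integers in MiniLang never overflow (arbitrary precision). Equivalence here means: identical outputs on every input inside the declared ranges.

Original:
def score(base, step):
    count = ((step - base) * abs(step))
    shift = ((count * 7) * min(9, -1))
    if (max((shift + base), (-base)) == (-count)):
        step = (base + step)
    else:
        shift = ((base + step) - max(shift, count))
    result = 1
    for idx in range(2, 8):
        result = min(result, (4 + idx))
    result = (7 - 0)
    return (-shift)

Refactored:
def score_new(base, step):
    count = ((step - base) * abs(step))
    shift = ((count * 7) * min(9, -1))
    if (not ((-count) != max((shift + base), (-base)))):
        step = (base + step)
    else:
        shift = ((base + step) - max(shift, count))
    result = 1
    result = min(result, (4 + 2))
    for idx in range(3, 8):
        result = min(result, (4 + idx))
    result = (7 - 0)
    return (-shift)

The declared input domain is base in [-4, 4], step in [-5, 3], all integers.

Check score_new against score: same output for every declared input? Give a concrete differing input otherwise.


Side by side, the visible changes include: statement counts differ; min/max/abs usage differs; comparison usage differs; boolean connective usage differs; loop structure differs; arithmetic usage differs; constant usage differs.
Tracing base=-1, step=-1: score: count := 0 | shift := 0 | (max((shift + base), (-base)) == (-count)): false | shift := -2 | result := 1 | iter idx=2: | result := 1 | iter idx=3: | result := 1 | iter idx=4: | result := 1 | iter idx=5: | result := 1 | iter idx=6: | result := 1 | iter idx=7: | result := 1 | result := 7 | result 2 | score_new: count := 0 | shift := 0 | (not ((-count) != max((shift + base), (-base)))): false | shift := -2 | result := 1 | result := 1 | iter idx=3: | result := 1 | iter idx=4: | result := 1 | iter idx=5: | result := 1 | iter idx=6: | result := 1 | iter idx=7: | result := 1 | result := 7 | result 2 — matching result 2.
An exhaustive pass over the 81 declared inputs shows identical outputs.
verdict: equivalent


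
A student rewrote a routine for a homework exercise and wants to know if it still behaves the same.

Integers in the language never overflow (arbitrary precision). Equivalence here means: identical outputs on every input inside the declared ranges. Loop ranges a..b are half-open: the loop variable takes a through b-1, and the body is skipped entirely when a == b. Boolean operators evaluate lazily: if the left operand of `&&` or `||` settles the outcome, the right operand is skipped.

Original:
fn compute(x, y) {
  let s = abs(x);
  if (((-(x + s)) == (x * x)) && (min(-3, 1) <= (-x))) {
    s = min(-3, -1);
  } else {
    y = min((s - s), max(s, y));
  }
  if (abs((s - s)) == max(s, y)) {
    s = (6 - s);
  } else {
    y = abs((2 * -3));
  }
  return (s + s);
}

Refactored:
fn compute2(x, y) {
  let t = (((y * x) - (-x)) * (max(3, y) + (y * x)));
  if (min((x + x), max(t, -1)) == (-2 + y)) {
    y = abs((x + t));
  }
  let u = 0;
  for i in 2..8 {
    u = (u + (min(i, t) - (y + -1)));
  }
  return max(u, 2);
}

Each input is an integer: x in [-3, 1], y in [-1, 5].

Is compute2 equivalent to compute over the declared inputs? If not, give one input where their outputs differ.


Evaluate both at x=-3, y=-1.
compute: s becomes 3; next (((-(x + s)) == (x * x)) && (min(-3, 1) <= (-x))) evaluates to false; next y becomes 0; next (abs((s - s)) == max(s, y)) evaluates to false; next y becomes 6; next final value 6
compute2: t becomes 0; next (min((x + x), max(t, -1)) == (-2 + y)) evaluates to false; next u becomes 0; next at i=2:; next u becomes 2; next at i=3:; next u becomes 4; next at i=4:; next u becomes 6; next at i=5:; next u becomes 8; next at i=6:; next u becomes 10; next at i=7:; next u becomes 12; next final value 12
6 and 12 differ, so these are not the same function on this domain.
verdict: not equivalent; witness: x=-3, y=-1


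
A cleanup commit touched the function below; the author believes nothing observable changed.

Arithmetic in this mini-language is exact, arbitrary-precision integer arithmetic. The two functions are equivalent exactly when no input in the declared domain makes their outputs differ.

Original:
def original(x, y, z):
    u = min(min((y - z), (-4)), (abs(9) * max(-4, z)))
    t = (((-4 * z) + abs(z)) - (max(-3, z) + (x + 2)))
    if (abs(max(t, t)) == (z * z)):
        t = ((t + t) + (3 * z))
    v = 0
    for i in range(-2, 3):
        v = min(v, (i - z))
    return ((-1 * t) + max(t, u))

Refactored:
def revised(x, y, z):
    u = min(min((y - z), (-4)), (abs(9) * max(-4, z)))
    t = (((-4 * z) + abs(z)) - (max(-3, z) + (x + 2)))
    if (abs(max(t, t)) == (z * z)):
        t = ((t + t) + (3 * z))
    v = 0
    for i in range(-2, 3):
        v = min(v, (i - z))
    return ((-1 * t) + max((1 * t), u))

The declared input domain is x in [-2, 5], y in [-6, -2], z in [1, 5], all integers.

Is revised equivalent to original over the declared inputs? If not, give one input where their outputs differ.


This is a faithful refactor — constant usage differs, arithmetic usage differs, but the computed results match everywhere.
One worked example (x=2, y=-4, z=1) — original: u=-5, then t=-8, then (abs(max(t, t)) == (z * z)) is false, then v=0, then (i=-2), then v=-3, then (i=-1), then v=-3, then (i=0), then v=-3, then (i=1), then v=-3, then (i=2), then v=-3, then returns 3; revised: u=-5, then t=-8, then (abs(max(t, t)) == (z * z)) is false, then v=0, then (i=-2), then v=-3, then (i=-1), then v=-3, then (i=0), then v=-3, then (i=1), then v=-3, then (i=2), then v=-3, then returns 3; agreement on 3.
Across all 200 domain points the two functions coincide.
verdict: equivalent


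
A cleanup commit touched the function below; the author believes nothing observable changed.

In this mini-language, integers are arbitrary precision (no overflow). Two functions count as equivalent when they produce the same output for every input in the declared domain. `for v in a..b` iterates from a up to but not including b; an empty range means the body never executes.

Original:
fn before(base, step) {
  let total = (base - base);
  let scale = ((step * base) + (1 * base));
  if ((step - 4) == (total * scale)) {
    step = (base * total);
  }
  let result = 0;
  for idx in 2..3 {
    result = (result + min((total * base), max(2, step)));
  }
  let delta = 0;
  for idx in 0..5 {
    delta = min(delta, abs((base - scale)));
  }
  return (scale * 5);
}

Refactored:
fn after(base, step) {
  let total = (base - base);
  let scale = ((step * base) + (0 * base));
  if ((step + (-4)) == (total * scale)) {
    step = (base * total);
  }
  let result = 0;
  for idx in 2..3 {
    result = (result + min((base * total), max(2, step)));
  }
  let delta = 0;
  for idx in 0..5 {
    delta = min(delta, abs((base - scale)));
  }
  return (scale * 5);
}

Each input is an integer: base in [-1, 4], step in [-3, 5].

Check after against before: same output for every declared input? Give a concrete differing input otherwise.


At base=-1, step=-3: before gives 10, after gives 15.
verdict: not equivalent; witness: base=-1, step=-3


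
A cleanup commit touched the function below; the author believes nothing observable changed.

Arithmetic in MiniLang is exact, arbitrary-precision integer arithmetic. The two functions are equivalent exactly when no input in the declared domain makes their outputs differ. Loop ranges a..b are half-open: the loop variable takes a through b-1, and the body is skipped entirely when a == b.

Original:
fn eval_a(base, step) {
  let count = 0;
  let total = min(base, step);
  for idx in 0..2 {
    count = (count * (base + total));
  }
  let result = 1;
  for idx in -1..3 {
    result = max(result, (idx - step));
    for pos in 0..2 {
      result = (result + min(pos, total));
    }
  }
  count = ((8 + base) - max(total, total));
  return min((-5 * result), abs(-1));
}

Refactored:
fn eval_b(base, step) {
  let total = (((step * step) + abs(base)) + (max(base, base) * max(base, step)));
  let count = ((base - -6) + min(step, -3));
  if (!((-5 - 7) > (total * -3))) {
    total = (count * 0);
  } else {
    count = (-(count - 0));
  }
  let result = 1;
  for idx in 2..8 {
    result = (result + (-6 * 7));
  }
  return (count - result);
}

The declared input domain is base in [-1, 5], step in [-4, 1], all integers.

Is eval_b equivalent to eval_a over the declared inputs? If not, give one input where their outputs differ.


Consider the input base=-1, step=-4.
eval_a: count=0, then total=-4, then (idx=0), then count=0, then (idx=1), then count=0, then result=1, then (idx=-1), then result=3, then (pos=0), then result=-1, then (pos=1), then result=-5, then (idx=0), then result=4, then (pos=0), then result=0, then (pos=1), then result=-4, then (idx=1), then result=5, then (pos=0), then result=1, then (pos=1), then result=-3, then (idx=2), then result=6, then (pos=0), then result=2, then (pos=1), then result=-2, then count=11, then returns 1
eval_b: total=18, then count=1, then (!((-5 - 7) > (total * -3))) is false, then count=-1, then result=1, then (idx=2), then result=-41, then (idx=3), then result=-83, then (idx=4), then result=-125, then (idx=5), then result=-167, then (idx=6), then result=-209, then (idx=7), then result=-251, then returns 250
1 against 250: the behavior changed.
verdict: not equivalent; witness: base=-1, step=-4


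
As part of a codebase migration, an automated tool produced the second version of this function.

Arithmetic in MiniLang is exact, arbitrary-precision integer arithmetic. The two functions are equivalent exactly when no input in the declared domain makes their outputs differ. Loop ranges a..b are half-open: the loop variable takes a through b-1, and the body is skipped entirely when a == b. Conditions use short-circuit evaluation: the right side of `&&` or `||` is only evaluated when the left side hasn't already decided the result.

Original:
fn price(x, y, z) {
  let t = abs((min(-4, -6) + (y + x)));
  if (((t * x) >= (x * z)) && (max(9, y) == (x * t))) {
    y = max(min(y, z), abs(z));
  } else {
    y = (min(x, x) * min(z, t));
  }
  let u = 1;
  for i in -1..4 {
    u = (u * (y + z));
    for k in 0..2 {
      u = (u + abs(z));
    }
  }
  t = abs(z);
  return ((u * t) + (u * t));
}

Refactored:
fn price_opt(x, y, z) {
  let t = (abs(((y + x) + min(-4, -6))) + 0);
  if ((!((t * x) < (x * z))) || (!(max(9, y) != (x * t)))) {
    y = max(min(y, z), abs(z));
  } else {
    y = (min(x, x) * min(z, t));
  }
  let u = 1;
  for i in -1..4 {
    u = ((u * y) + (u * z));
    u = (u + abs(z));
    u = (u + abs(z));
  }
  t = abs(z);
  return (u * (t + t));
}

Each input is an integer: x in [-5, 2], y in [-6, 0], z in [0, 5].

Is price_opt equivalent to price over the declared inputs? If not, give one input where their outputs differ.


Not equivalent: x=0, y=-6, z=1 separates them (22 vs 188).
price: t := 12 | (((t * x) >= (x * z)) && (max(9, y) == (x * t))): false | y := 0 | u := 1 | iter i=-1: | u := 1 | iter k=0: | u := 2 | iter k=1: | u := 3 | iter i=0: | u := 3 | iter k=0: | u := 4 | iter k=1: | u := 5 | iter i=1: | u := 5 | iter k=0: | u := 6 | iter k=1: | u := 7 | iter i=2: | u := 7 | iter k=0: | u := 8 | iter k=1: | u := 9 | iter i=3: | u := 9 | iter k=0: | u := 10 | iter k=1: | u := 11 | t := 1 | result 22
price_opt: t := 12 | ((!((t * x) < (x * z))) || (!(max(9, y) != (x * t)))): true | y := 1 | u := 1 | iter i=-1: | u := 2 | u := 3 | u := 4 | iter i=0: | u := 8 | u := 9 | u := 10 | iter i=1: | u := 20 | u := 21 | u := 22 | iter i=2: | u := 44 | u := 45 | u := 46 | iter i=3: | u := 92 | u := 93 | u := 94 | t := 1 | result 188
verdict: not equivalent; witness: x=0, y=-6, z=1


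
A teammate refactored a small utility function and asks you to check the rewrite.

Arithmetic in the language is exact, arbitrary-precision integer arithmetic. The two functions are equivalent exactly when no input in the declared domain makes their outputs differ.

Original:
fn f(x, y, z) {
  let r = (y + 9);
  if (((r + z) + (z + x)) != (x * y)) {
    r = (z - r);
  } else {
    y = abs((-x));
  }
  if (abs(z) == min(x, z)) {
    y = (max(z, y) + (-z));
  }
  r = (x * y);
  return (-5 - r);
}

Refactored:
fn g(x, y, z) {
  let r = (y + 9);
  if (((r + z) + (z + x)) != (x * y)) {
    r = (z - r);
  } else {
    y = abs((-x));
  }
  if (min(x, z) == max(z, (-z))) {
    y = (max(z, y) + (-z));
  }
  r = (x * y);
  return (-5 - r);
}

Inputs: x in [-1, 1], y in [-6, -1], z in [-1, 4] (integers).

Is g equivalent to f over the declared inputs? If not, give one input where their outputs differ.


Although min/max/abs usage differs, 108/108 inputs agree.
verdict: equivalent


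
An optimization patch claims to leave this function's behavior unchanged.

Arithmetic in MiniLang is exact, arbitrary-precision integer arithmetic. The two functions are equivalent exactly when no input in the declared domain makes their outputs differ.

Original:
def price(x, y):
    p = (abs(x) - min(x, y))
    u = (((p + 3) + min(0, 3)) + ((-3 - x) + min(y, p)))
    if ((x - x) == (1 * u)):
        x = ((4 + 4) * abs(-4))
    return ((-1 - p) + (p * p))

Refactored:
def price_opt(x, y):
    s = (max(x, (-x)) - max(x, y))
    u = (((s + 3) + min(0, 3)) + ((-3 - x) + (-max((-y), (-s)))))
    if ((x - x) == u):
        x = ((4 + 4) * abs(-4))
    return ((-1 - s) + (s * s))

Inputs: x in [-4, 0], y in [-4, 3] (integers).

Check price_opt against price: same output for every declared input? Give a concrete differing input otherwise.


These are not equivalent — on x=-4, y=-3 the outputs split (55 vs 41).
price: p=8, then u=9, then ((x - x) == (1 * u)) is false, then returns 55
price_opt: s=7, then u=8, then ((x - x) == u) is false, then returns 41
verdict: not equivalent; witness: x=-4, y=-3


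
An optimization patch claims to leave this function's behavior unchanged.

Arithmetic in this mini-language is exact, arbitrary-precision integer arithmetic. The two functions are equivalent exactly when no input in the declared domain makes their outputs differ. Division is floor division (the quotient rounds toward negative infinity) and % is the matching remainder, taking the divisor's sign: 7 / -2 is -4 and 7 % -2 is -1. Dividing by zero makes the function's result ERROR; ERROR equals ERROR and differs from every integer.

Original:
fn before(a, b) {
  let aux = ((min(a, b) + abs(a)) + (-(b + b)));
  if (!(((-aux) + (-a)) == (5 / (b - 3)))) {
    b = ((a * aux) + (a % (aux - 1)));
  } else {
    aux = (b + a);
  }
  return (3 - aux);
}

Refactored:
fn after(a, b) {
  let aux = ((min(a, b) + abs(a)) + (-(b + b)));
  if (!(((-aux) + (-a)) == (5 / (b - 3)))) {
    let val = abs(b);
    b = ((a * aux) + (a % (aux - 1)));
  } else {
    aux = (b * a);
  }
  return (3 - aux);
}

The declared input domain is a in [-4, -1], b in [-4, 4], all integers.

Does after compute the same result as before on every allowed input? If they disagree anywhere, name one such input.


Run the pair on a=-3, b=-2.
before: aux becomes 4; next (!(((-aux) + (-a)) == (5 / (b - 3)))) evaluates to false; next aux becomes -5; next final value 8
after: aux becomes 4; next (!(((-aux) + (-a)) == (5 / (b - 3)))) evaluates to false; next aux becomes 6; next final value -3
8 and -3 differ, so these are not the same function on this domain.
verdict: not equivalent; witness: a=-3, b=-2


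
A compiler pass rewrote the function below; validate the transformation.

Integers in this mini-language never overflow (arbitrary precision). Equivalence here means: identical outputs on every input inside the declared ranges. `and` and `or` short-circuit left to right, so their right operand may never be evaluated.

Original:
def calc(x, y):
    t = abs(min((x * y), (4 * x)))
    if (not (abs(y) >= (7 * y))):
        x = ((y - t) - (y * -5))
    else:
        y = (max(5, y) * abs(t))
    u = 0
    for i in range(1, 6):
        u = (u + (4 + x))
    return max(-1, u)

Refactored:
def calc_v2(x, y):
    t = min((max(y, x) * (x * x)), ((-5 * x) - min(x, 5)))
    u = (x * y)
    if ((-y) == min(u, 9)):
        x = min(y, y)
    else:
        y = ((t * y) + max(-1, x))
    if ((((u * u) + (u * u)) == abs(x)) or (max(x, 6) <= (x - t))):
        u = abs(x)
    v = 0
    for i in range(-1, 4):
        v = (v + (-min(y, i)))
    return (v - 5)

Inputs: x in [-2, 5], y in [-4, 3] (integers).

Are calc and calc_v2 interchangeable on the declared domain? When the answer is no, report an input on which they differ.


On input x=-2, y=-4, calc returns 10 while calc_v2 returns -10.
verdict: not equivalent; witness: x=-2, y=-4


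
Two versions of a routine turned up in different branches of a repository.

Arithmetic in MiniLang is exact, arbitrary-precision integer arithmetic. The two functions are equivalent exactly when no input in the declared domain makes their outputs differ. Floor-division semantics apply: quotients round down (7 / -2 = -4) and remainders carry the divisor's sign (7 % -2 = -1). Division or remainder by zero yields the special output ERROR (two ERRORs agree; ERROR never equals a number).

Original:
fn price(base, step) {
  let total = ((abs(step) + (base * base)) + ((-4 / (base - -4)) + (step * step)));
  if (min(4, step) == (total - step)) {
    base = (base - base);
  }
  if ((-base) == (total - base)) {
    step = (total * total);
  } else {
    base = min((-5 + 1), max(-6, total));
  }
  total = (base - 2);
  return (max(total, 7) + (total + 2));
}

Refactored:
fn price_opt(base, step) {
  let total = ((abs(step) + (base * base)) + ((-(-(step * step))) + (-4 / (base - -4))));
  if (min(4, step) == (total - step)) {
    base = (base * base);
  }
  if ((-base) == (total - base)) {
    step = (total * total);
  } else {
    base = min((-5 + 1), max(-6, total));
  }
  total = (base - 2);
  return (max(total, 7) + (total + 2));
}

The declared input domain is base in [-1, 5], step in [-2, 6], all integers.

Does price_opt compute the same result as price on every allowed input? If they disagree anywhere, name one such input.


Consider the input base=1, step=0.
price: total := 0 | (min(4, step) == (total - step)): true | base := 0 | ((-base) == (total - base)): true | step := 0 | total := -2 | result 7
price_opt: total := 0 | (min(4, step) == (total - step)): true | base := 1 | ((-base) == (total - base)): true | step := 0 | total := -1 | result 8
7 vs 8 — the two versions disagree here.
verdict: not equivalent; witness: base=1, step=0


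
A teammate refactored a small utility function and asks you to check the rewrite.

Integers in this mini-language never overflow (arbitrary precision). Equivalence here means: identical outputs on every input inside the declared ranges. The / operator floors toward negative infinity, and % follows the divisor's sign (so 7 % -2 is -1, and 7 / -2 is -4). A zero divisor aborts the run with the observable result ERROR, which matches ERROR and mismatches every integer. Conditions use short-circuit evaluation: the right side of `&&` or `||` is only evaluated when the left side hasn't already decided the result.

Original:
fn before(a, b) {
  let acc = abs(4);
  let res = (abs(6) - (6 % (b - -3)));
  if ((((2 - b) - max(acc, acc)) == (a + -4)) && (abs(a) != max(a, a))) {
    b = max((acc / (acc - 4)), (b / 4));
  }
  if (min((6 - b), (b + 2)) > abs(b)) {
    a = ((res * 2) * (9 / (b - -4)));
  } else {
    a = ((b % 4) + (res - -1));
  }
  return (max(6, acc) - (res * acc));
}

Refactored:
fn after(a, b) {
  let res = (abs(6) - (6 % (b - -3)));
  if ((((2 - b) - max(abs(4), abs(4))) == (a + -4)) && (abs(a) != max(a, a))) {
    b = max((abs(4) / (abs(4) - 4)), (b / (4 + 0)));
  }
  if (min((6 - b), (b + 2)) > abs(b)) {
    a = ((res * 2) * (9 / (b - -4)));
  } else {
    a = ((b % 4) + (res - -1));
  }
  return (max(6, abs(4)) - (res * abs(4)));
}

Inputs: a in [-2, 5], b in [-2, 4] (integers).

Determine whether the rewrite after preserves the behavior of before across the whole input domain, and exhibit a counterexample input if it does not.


This is a faithful refactor — constant usage differs; statement counts differ; local variable names differ; arithmetic usage differs; min/max/abs usage differs, but the computed results match everywhere.
Tracing a=3, b=-2: before: acc = 4; res = 6; ((((2 - b) - max(acc, acc)) == (a + -4)) && (abs(a) != max(a, a))) -> false; (min((6 - b), (b + 2)) > abs(b)) -> false; a = 9; return -18 | after: res = 6; ((((2 - b) - max(abs(4), abs(4))) == (a + -4)) && (abs(a) != max(a, a))) -> false; (min((6 - b), (b + 2)) > abs(b)) -> false; a = 9; return -18 — matching result -18.
Every one of the 56 inputs gives matching results.
verdict: equivalent


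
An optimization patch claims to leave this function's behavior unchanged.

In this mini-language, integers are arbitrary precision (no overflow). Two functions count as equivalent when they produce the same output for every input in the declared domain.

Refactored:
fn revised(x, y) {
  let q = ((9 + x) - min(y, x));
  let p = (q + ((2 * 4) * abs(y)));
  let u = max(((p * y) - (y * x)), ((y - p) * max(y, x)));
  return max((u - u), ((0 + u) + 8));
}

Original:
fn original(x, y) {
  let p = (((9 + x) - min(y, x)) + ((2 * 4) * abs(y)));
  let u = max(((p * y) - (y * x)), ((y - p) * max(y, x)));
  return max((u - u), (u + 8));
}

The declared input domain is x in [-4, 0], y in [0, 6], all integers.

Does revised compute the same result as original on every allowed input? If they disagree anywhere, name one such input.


The two are interchangeable: constant usage differs, plus local variable names differ, plus statement counts differ, plus arithmetic usage differs, and every declared input agrees.
One worked example (x=-3, y=5) — original: p := 49 | u := 260 | result 268; revised: q := 9 | p := 49 | u := 260 | result 268; agreement on 268.
An exhaustive pass over the 35 declared inputs shows identical outputs.
verdict: equivalent


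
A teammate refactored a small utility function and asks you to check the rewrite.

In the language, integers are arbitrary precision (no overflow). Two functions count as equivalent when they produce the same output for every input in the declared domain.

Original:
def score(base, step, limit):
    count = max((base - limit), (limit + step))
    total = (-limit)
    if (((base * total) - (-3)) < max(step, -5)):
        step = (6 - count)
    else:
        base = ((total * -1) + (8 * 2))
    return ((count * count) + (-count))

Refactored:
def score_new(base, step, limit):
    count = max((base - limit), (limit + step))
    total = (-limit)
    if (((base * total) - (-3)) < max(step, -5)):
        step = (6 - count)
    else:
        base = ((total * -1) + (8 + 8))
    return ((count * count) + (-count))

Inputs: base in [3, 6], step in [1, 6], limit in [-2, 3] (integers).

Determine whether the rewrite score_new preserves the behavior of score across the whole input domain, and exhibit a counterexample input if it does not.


Equivalent — the differences include arithmetic usage differs, and constant usage differs, yet no declared input distinguishes the two.
One worked example (base=4, step=3, limit=2) — score: count := 5 | total := -2 | (((base * total) - (-3)) < max(step, -5)): true | step := 1 | result 20; score_new: count := 5 | total := -2 | (((base * total) - (-3)) < max(step, -5)): true | step := 1 | result 20; agreement on 20.
Checked all 144 inputs in the declared domain: the outputs agree on every one.
verdict: equivalent


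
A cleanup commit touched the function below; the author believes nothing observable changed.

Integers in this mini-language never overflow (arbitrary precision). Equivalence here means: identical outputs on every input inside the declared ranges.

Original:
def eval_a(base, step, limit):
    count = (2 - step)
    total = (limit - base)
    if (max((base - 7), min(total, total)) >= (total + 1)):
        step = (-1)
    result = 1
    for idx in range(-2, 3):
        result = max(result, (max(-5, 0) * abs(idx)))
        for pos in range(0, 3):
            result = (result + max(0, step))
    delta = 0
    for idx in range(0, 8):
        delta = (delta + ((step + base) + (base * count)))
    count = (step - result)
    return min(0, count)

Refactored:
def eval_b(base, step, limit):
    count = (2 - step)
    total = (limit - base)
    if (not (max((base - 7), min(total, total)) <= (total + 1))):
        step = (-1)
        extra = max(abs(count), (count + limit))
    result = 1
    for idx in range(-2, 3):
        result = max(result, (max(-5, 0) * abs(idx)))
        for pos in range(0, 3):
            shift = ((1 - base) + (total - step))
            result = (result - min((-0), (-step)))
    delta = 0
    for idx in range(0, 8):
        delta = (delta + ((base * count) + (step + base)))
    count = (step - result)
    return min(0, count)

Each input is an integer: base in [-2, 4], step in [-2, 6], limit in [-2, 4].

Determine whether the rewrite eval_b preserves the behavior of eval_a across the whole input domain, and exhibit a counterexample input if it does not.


Input base=3, step=-2, limit=-2: -2 from eval_a versus -3 from eval_b.
verdict: not equivalent; witness: base=3, step=-2, limit=-2


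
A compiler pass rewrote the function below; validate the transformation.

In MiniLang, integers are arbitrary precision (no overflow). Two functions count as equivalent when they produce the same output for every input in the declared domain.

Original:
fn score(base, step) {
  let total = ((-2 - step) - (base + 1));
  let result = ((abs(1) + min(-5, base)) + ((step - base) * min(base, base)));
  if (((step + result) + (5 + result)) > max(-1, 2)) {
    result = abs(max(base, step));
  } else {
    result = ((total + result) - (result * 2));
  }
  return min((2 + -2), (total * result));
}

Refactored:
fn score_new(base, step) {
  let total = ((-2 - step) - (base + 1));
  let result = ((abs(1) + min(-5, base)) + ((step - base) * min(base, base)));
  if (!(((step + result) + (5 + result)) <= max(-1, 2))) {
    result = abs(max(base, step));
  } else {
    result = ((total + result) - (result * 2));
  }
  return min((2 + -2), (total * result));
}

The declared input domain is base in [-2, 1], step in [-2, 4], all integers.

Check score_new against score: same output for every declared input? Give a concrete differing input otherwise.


Although boolean connective usage differs, plus comparison usage differs, 28/28 inputs agree.
verdict: equivalent


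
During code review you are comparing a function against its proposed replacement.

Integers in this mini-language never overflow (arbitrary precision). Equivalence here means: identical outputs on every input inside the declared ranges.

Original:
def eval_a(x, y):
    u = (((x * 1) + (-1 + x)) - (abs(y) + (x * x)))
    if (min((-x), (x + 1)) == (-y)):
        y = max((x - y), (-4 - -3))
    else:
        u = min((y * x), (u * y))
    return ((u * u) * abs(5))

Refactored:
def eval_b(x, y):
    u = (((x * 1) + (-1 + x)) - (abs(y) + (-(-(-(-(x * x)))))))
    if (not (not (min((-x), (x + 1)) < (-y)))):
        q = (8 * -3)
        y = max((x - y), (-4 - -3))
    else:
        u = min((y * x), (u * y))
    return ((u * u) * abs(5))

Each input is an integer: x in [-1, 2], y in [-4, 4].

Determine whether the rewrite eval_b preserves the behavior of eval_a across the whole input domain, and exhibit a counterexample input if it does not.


Evaluate both at x=-1, y=-4.
eval_a: u := -8 | (min((-x), (x + 1)) == (-y)): false | u := 4 | result 80
eval_b: u := -8 | (not (not (min((-x), (x + 1)) < (-y)))): true | q := -24 | y := 3 | result 320
80 != 320, so the rewrite changes behavior.
verdict: not equivalent; witness: x=-1, y=-4


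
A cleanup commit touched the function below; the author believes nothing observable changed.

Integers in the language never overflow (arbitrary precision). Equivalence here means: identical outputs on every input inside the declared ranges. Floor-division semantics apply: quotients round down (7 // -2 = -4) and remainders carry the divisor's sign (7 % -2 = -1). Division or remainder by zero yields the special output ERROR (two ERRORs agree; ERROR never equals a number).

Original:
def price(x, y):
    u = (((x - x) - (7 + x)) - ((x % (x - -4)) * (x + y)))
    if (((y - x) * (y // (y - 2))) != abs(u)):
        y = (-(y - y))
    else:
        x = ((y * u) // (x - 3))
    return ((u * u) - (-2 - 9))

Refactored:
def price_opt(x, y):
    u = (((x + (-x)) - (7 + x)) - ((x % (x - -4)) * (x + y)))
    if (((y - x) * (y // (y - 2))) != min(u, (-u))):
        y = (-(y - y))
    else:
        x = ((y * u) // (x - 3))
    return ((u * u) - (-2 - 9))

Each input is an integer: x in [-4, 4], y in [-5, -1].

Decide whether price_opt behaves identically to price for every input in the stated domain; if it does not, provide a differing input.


One difference looks behavioral, but it never changes the outcome for any declared input.
As a probe, take x=1, y=-4: price runs u=-5, then (((y - x) * (y // (y - 2))) != abs(u)) is true, then y=0, then returns 36; price_opt runs u=-5, then (((y - x) * (y // (y - 2))) != min(u, (-u))) is true, then y=0, then returns 36; both end at 36.
Every one of the 45 inputs gives matching results.
verdict: equivalent


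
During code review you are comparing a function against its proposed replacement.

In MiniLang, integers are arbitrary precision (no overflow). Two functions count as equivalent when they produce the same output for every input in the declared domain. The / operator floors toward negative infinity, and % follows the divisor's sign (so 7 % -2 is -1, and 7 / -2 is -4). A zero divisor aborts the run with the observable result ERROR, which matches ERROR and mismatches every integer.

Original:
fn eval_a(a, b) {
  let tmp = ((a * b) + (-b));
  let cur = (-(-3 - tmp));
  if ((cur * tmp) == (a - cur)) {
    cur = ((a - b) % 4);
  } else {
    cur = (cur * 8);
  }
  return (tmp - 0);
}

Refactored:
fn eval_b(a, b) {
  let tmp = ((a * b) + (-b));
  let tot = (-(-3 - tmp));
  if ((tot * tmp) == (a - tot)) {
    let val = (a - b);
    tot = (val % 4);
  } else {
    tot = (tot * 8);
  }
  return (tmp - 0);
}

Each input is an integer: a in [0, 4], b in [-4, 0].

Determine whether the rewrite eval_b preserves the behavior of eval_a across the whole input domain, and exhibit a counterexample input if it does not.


Changes here: statement counts differ, and local variable names differ; the full 25-point sweep finds no disagreement.
verdict: equivalent


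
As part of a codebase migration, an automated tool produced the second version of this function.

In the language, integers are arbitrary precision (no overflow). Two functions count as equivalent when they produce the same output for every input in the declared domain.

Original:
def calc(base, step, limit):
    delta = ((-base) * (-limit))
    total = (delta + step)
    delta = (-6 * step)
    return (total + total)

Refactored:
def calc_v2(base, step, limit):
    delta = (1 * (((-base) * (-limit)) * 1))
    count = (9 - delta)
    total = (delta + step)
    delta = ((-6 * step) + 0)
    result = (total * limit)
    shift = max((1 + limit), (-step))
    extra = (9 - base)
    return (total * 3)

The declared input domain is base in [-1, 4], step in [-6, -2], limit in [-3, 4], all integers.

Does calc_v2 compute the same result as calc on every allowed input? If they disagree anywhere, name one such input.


base=-1, step=-6, limit=-3 yields -6 from calc but -9 from calc_v2.
verdict: not equivalent; witness: base=-1, step=-6, limit=-3


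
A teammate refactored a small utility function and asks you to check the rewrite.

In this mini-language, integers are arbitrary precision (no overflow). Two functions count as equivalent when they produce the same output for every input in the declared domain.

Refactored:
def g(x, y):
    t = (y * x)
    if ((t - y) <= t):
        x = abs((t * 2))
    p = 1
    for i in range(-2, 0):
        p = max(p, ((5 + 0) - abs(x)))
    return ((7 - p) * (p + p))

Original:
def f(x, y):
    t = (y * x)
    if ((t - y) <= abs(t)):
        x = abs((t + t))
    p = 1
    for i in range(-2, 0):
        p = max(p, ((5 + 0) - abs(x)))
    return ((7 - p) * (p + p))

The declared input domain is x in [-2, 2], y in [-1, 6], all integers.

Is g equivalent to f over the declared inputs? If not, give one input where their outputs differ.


Run the pair on x=2, y=-1.
f: t = -2; ((t - y) <= abs(t)) -> true; x = 4; p = 1; [i=-2]; p = 1; [i=-1]; p = 1; return 12
g: t = -2; ((t - y) <= t) -> false; p = 1; [i=-2]; p = 3; [i=-1]; p = 3; return 24
12 and 24 differ, so these are not the same function on this domain.
verdict: not equivalent; witness: x=2, y=-1
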